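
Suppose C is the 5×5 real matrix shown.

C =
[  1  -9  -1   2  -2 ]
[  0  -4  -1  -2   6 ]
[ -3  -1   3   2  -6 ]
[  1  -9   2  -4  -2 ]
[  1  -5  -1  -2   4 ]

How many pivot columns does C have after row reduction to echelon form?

Row reduce to echelon form.
R3 ← R3 + (3)·R1: [0, -28, 0, 8, -12]
R4 ← R4 − R1: [0, 0, 3, -6, 0]
R5 ← R5 − R1: [0, 4, 0, -4, 6]
R3 ← R3 − (7)·R2: [0, 0, 7, 22, -54]
R5 ← R5 + R2: [0, 0, -1, -6, 12]
R4 ← R4 − (3/7)·R3: [0, 0, 0, -108/7, 162/7]
R5 ← R5 + (1/7)·R3: [0, 0, 0, -20/7, 30/7]
R5 ← R5 − (5/27)·R4: [0, 0, 0, 0, 0]
Echelon form has 4 nonzero rows, so rank(C) = 4.
Each nonzero row contributes one pivot column: 4 pivot columns.

4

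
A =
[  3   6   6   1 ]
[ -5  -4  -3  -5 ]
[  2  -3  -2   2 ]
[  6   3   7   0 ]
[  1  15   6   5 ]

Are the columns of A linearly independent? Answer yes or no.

Row reduce A to echelon form.
R2 ← R2 + (5/3)·R1: [0, 6, 7, -10/3]
R3 ← R3 − (2/3)·R1: [0, -7, -6, 4/3]
R4 ← R4 − (2)·R1: [0, -9, -5, -2]
R5 ← R5 − (1/3)·R1: [0, 13, 4, 14/3]
R3 ← R3 + (7/6)·R2: [0, 0, 13/6, -23/9]
R4 ← R4 + (3/2)·R2: [0, 0, 11/2, -7]
R5 ← R5 − (13/6)·R2: [0, 0, -67/6, 107/9]
R4 ← R4 − (33/13)·R3: [0, 0, 0, -20/39]
R5 ← R5 + (67/13)·R3: [0, 0, 0, -50/39]
R5 ← R5 − (5/2)·R4: [0, 0, 0, 0]
4 pivots among 4 columns.
Every column is a pivot column, so the columns are linearly independent.

yes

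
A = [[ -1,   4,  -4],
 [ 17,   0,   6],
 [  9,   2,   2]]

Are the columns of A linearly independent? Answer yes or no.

Row reduce A to echelon form.
R2 ← R2 + (17)·R1: [0, 68, -62]
R3 ← R3 + (9)·R1: [0, 38, -34]
R3 ← R3 − (19/34)·R2: [0, 0, 11/17]
3 pivots among 3 columns.
Every column is a pivot column, so the columns are linearly independent.

yes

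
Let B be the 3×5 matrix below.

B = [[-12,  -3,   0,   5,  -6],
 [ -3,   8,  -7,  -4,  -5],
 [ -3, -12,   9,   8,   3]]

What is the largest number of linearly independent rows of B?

Row reduce to echelon form.
R2 ← R2 − (1/4)·R1: [0, 35/4, -7, -21/4, -7/2]
R3 ← R3 − (1/4)·R1: [0, -45/4, 9, 27/4, 9/2]
R3 ← R3 + (9/7)·R2: [0, 0, 0, 0, 0]
Echelon form has 2 nonzero rows, so rank(B) = 2.
The rank gives the maximum number of linearly independent rows: 2.

2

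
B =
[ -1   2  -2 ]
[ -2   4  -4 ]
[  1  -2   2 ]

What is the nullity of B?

Row reduce to echelon form.
R2 ← R2 − (2)·R1: [0, 0, 0]
R3 ← R3 + R1: [0, 0, 0]
1 nonzero row, so rank(B) = 1.
B has 3 columns; by rank–nullity, nullity = 3 − 1 = 2.

2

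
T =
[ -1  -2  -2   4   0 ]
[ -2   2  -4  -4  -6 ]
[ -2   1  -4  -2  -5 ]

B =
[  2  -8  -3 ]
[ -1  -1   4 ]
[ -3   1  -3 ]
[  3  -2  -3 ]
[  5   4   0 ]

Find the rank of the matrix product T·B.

First compute TB:
[[ 18,   0, -11],
 [-36,  -6,  38],
 [-24,  -5,  28]]
Now row reduce the product.
R2 ← R2 + (2)·R1: [0, -6, 16]
R3 ← R3 + (4/3)·R1: [0, -5, 40/3]
R3 ← R3 − (5/6)·R2: [0, 0, 0]
2 nonzero rows, so rank(TB) = 2.

2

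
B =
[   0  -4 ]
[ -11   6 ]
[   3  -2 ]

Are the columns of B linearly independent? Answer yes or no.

Row reduce B to echelon form.
Swap R1 ↔ R2
R3 ← R3 + (3/11)·R1: [0, -4/11]
R3 ← R3 − (1/11)·R2: [0, 0]
2 pivots among 2 columns.
Every column is a pivot column, so the columns are linearly independent.

yes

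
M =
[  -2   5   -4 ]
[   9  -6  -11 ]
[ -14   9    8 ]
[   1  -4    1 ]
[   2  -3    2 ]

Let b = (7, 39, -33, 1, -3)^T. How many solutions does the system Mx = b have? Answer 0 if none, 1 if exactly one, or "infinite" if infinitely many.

Row reduce the augmented matrix [M | b].
R2 ← R2 + (9/2)·R1: [0, 33/2, -29, 141/2]
R3 ← R3 − (7)·R1: [0, -26, 36, -82]
R4 ← R4 + (1/2)·R1: [0, -3/2, -1, 9/2]
R5 ← R5 + R1: [0, 2, -2, 4]
R3 ← R3 + (52/33)·R2: [0, 0, -320/33, 320/11]
R4 ← R4 + (1/11)·R2: [0, 0, -40/11, 120/11]
R5 ← R5 − (4/33)·R2: [0, 0, 50/33, -50/11]
R4 ← R4 − (3/8)·R3: [0, 0, 0, 0]
R5 ← R5 + (5/32)·R3: [0, 0, 0, 0]
The echelon form has 3 nonzero rows, and every pivot lies in the first 3 columns, so rank(M) = rank([M|b]) = 3.
The system is consistent.
rank = 3 = number of unknowns, so the solution is unique.

1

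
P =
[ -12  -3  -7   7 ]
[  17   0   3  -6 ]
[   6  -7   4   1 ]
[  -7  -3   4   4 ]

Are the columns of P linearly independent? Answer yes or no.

yes

Row reduce P to echelon form.
R2 ← R2 + (17/12)·R1: [0, -17/4, -83/12, 47/12]
R3 ← R3 + (1/2)·R1: [0, -17/2, 1/2, 9/2]
R4 ← R4 − (7/12)·R1: [0, -5/4, 97/12, -1/12]
R3 ← R3 − (2)·R2: [0, 0, 43/3, -10/3]
R4 ← R4 − (5/17)·R2: [0, 0, 172/17, -21/17]
R4 ← R4 − (12/17)·R3: [0, 0, 0, 19/17]
4 pivots among 4 columns.
Every column is a pivot column, so the columns are linearly independent.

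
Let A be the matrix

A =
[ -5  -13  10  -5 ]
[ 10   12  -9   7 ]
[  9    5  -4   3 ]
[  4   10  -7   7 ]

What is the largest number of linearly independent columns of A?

Row reduce to echelon form.
R2 ← R2 + (2)·R1: [0, -14, 11, -3]
R3 ← R3 + (9/5)·R1: [0, -92/5, 14, -6]
R4 ← R4 + (4/5)·R1: [0, -2/5, 1, 3]
R3 ← R3 − (46/35)·R2: [0, 0, -16/35, -72/35]
R4 ← R4 − (1/35)·R2: [0, 0, 24/35, 108/35]
R4 ← R4 + (3/2)·R3: [0, 0, 0, 0]
Echelon form has 3 nonzero rows, so rank(A) = 3.
The rank gives the maximum number of linearly independent columns: 3.

3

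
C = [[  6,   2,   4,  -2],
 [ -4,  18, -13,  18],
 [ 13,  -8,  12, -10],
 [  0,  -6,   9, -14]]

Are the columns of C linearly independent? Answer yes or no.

no

Row reduce C to echelon form.
R2 ← R2 + (2/3)·R1: [0, 58/3, -31/3, 50/3]
R3 ← R3 − (13/6)·R1: [0, -37/3, 10/3, -17/3]
R3 ← R3 + (37/58)·R2: [0, 0, -189/58, 144/29]
R4 ← R4 + (9/29)·R2: [0, 0, 168/29, -256/29]
R4 ← R4 + (16/9)·R3: [0, 0, 0, 0]
3 pivots among 4 columns.
Only 3 < 4 pivot columns, so the columns are linearly dependent.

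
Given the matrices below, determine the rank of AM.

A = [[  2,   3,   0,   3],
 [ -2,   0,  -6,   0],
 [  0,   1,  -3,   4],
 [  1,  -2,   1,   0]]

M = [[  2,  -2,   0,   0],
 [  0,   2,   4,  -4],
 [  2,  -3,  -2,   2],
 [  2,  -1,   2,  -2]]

2

First compute AM:
[[ 10,  -1,  18, -18],
 [-16,  22,  12, -12],
 [  2,   7,  18, -18],
 [  4,  -9, -10,  10]]
Now row reduce the product.
R2 ← R2 + (8/5)·R1: [0, 102/5, 204/5, -204/5]
R3 ← R3 − (1/5)·R1: [0, 36/5, 72/5, -72/5]
R4 ← R4 − (2/5)·R1: [0, -43/5, -86/5, 86/5]
R3 ← R3 − (6/17)·R2: [0, 0, 0, 0]
R4 ← R4 + (43/102)·R2: [0, 0, 0, 0]
2 nonzero rows, so rank(AM) = 2.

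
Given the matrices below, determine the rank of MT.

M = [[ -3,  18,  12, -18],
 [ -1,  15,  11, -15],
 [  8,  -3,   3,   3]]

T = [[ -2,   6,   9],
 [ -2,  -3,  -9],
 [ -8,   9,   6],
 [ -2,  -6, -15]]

First compute MT:
[[-90, 144, 153],
 [-86, 138, 147],
 [-40,  66,  72]]
Now row reduce the product.
R2 ← R2 − (43/45)·R1: [0, 2/5, 4/5]
R3 ← R3 − (4/9)·R1: [0, 2, 4]
R3 ← R3 − (5)·R2: [0, 0, 0]
2 nonzero rows, so rank(MT) = 2.

2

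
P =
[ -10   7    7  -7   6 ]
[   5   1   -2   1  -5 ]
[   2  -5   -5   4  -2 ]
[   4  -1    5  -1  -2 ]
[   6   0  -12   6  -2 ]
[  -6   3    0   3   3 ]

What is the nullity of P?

Row reduce to echelon form.
R2 ← R2 + (1/2)·R1: [0, 9/2, 3/2, -5/2, -2]
R3 ← R3 + (1/5)·R1: [0, -18/5, -18/5, 13/5, -4/5]
R4 ← R4 + (2/5)·R1: [0, 9/5, 39/5, -19/5, 2/5]
R5 ← R5 + (3/5)·R1: [0, 21/5, -39/5, 9/5, 8/5]
R6 ← R6 − (3/5)·R1: [0, -6/5, -21/5, 36/5, -3/5]
R3 ← R3 + (4/5)·R2: [0, 0, -12/5, 3/5, -12/5]
R4 ← R4 − (2/5)·R2: [0, 0, 36/5, -14/5, 6/5]
R5 ← R5 − (14/15)·R2: [0, 0, -46/5, 62/15, 52/15]
R6 ← R6 + (4/15)·R2: [0, 0, -19/5, 98/15, -17/15]
R4 ← R4 + (3)·R3: [0, 0, 0, -1, -6]
R5 ← R5 − (23/6)·R3: [0, 0, 0, 11/6, 38/3]
R6 ← R6 − (19/12)·R3: [0, 0, 0, 67/12, 8/3]
R5 ← R5 + (11/6)·R4: [0, 0, 0, 0, 5/3]
R6 ← R6 + (67/12)·R4: [0, 0, 0, 0, -185/6]
R6 ← R6 + (37/2)·R5: [0, 0, 0, 0, 0]
5 nonzero rows, so rank(P) = 5.
P has 5 columns; by rank–nullity, nullity = 5 − 5 = 0.

0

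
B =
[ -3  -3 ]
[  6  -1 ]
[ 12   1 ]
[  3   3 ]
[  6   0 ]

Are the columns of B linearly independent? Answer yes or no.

Row reduce B to echelon form.
R2 ← R2 + (2)·R1: [0, -7]
R3 ← R3 + (4)·R1: [0, -11]
R4 ← R4 + R1: [0, 0]
R5 ← R5 + (2)·R1: [0, -6]
R3 ← R3 − (11/7)·R2: [0, 0]
R5 ← R5 − (6/7)·R2: [0, 0]
2 pivots among 2 columns.
Every column is a pivot column, so the columns are linearly independent.

yes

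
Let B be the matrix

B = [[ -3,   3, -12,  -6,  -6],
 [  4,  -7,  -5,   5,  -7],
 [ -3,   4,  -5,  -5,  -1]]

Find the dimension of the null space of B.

Row reduce to echelon form.
R2 ← R2 + (4/3)·R1: [0, -3, -21, -3, -15]
R3 ← R3 − R1: [0, 1, 7, 1, 5]
R3 ← R3 + (1/3)·R2: [0, 0, 0, 0, 0]
2 nonzero rows, so rank(B) = 2.
B has 5 columns; by rank–nullity, nullity = 5 − 2 = 3.

3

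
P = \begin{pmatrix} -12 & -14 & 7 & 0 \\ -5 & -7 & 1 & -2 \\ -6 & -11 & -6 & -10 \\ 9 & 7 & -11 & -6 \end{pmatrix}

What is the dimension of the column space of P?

3

Row reduce to echelon form.
R2 ← R2 − (5/12)·R1: [0, -7/6, -23/12, -2]
R3 ← R3 − (1/2)·R1: [0, -4, -19/2, -10]
R4 ← R4 + (3/4)·R1: [0, -7/2, -23/4, -6]
R3 ← R3 − (24/7)·R2: [0, 0, -41/14, -22/7]
R4 ← R4 − (3)·R2: [0, 0, 0, 0]
Echelon form has 3 nonzero rows, so rank(P) = 3.
The column space has dimension equal to the rank: 3.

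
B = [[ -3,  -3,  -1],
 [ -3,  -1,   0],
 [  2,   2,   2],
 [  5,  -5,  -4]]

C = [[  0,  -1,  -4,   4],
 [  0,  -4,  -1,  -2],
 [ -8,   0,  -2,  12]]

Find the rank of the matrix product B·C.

First compute BC:
[[  8,  15,  17, -18],
 [  0,   7,  13, -10],
 [-16, -10, -14,  28],
 [ 32,  15,  -7, -18]]
Now row reduce the product.
R3 ← R3 + (2)·R1: [0, 20, 20, -8]
R4 ← R4 − (4)·R1: [0, -45, -75, 54]
R3 ← R3 − (20/7)·R2: [0, 0, -120/7, 144/7]
R4 ← R4 + (45/7)·R2: [0, 0, 60/7, -72/7]
R4 ← R4 + (1/2)·R3: [0, 0, 0, 0]
3 nonzero rows, so rank(BC) = 3.

3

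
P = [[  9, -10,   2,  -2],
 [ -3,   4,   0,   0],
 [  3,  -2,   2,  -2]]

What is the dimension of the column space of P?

2

Row reduce to echelon form.
R2 ← R2 + (1/3)·R1: [0, 2/3, 2/3, -2/3]
R3 ← R3 − (1/3)·R1: [0, 4/3, 4/3, -4/3]
R3 ← R3 − (2)·R2: [0, 0, 0, 0]
Echelon form has 2 nonzero rows, so rank(P) = 2.
The column space has dimension equal to the rank: 2.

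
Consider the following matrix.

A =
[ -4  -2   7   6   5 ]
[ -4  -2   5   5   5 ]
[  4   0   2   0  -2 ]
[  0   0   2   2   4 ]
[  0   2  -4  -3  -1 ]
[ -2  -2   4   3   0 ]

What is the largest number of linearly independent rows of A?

Row reduce to echelon form.
R2 ← R2 − R1: [0, 0, -2, -1, 0]
R3 ← R3 + R1: [0, -2, 9, 6, 3]
R6 ← R6 − (1/2)·R1: [0, -1, 1/2, 0, -5/2]
Swap R2 ↔ R3
R5 ← R5 + R2: [0, 0, 5, 3, 2]
R6 ← R6 − (1/2)·R2: [0, 0, -4, -3, -4]
R4 ← R4 + R3: [0, 0, 0, 1, 4]
R5 ← R5 + (5/2)·R3: [0, 0, 0, 1/2, 2]
R6 ← R6 − (2)·R3: [0, 0, 0, -1, -4]
R5 ← R5 − (1/2)·R4: [0, 0, 0, 0, 0]
R6 ← R6 + R4: [0, 0, 0, 0, 0]
Echelon form has 4 nonzero rows, so rank(A) = 4.
The rank gives the maximum number of linearly independent rows: 4.

4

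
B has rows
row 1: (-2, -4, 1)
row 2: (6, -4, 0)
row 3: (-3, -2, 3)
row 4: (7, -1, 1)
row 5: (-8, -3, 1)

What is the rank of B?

Row reduce to echelon form.
R2 ← R2 + (3)·R1: [0, -16, 3]
R3 ← R3 − (3/2)·R1: [0, 4, 3/2]
R4 ← R4 + (7/2)·R1: [0, -15, 9/2]
R5 ← R5 − (4)·R1: [0, 13, -3]
R3 ← R3 + (1/4)·R2: [0, 0, 9/4]
R4 ← R4 − (15/16)·R2: [0, 0, 27/16]
R5 ← R5 + (13/16)·R2: [0, 0, -9/16]
R4 ← R4 − (3/4)·R3: [0, 0, 0]
R5 ← R5 + (1/4)·R3: [0, 0, 0]
Echelon form has 3 nonzero rows, so rank(B) = 3.

3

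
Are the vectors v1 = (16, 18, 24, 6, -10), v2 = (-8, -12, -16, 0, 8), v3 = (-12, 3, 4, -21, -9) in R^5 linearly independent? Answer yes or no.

no

Form the matrix with these vectors as rows and row reduce.
R2 ← R2 + (1/2)·R1: [0, -3, -4, 3, 3]
R3 ← R3 + (3/4)·R1: [0, 33/2, 22, -33/2, -33/2]
R3 ← R3 + (11/2)·R2: [0, 0, 0, 0, 0]
2 nonzero rows, so the 3 vectors span a space of dimension 2.
Since 2 < 3, the vectors are linearly dependent.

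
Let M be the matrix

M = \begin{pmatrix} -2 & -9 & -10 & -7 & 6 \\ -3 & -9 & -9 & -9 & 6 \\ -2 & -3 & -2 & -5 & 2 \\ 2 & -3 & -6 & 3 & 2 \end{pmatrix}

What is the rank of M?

Row reduce to echelon form.
R2 ← R2 − (3/2)·R1: [0, 9/2, 6, 3/2, -3]
R3 ← R3 − R1: [0, 6, 8, 2, -4]
R4 ← R4 + R1: [0, -12, -16, -4, 8]
R3 ← R3 − (4/3)·R2: [0, 0, 0, 0, 0]
R4 ← R4 + (8/3)·R2: [0, 0, 0, 0, 0]
Echelon form has 2 nonzero rows, so rank(M) = 2.

2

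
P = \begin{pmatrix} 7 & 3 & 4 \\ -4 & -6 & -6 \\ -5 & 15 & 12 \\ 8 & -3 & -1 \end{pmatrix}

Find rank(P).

2

Row reduce to echelon form.
R2 ← R2 + (4/7)·R1: [0, -30/7, -26/7]
R3 ← R3 + (5/7)·R1: [0, 120/7, 104/7]
R4 ← R4 − (8/7)·R1: [0, -45/7, -39/7]
R3 ← R3 + (4)·R2: [0, 0, 0]
R4 ← R4 − (3/2)·R2: [0, 0, 0]
Echelon form has 2 nonzero rows, so rank(P) = 2.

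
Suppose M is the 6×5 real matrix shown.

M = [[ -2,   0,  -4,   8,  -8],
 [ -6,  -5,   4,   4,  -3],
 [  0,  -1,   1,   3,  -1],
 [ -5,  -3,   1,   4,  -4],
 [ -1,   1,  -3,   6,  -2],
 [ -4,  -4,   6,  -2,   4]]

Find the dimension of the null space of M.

1

Row reduce to echelon form.
R2 ← R2 − (3)·R1: [0, -5, 16, -20, 21]
R4 ← R4 − (5/2)·R1: [0, -3, 11, -16, 16]
R5 ← R5 − (1/2)·R1: [0, 1, -1, 2, 2]
R6 ← R6 − (2)·R1: [0, -4, 14, -18, 20]
R3 ← R3 − (1/5)·R2: [0, 0, -11/5, 7, -26/5]
R4 ← R4 − (3/5)·R2: [0, 0, 7/5, -4, 17/5]
R5 ← R5 + (1/5)·R2: [0, 0, 11/5, -2, 31/5]
R6 ← R6 − (4/5)·R2: [0, 0, 6/5, -2, 16/5]
R4 ← R4 + (7/11)·R3: [0, 0, 0, 5/11, 1/11]
R5 ← R5 + R3: [0, 0, 0, 5, 1]
R6 ← R6 + (6/11)·R3: [0, 0, 0, 20/11, 4/11]
R5 ← R5 − (11)·R4: [0, 0, 0, 0, 0]
R6 ← R6 − (4)·R4: [0, 0, 0, 0, 0]
4 nonzero rows, so rank(M) = 4.
M has 5 columns; by rank–nullity, nullity = 5 − 4 = 1.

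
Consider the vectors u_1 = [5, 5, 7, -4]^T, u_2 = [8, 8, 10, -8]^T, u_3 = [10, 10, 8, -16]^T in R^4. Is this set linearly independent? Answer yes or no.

no

Form the matrix with these vectors as rows and row reduce.
R2 ← R2 − (8/5)·R1: [0, 0, -6/5, -8/5]
R3 ← R3 − (2)·R1: [0, 0, -6, -8]
R3 ← R3 − (5)·R2: [0, 0, 0, 0]
2 nonzero rows, so the 3 vectors span a space of dimension 2.
Since 2 < 3, the vectors are linearly dependent.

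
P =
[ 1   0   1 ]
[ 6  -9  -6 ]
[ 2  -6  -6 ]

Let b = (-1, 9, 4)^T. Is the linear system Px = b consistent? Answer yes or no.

no

Row reduce the augmented matrix [P | b].
R2 ← R2 − (6)·R1: [0, -9, -12, 15]
R3 ← R3 − (2)·R1: [0, -6, -8, 6]
R3 ← R3 − (2/3)·R2: [0, 0, 0, -4]
The echelon form has 3 nonzero rows; the last pivot sits in the augmented column, so rank(P) = 2 but rank([P|b]) = 3.
Since the ranks differ, the system is inconsistent.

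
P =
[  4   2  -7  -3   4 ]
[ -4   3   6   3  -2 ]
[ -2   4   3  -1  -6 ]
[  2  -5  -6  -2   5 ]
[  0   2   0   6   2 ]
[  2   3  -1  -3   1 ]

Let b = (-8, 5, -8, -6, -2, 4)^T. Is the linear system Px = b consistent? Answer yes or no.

no

Row reduce the augmented matrix [P | b].
R2 ← R2 + R1: [0, 5, -1, 0, 2, -3]
R3 ← R3 + (1/2)·R1: [0, 5, -1/2, -5/2, -4, -12]
R4 ← R4 − (1/2)·R1: [0, -6, -5/2, -1/2, 3, -2]
R6 ← R6 − (1/2)·R1: [0, 2, 5/2, -3/2, -1, 8]
R3 ← R3 − R2: [0, 0, 1/2, -5/2, -6, -9]
R4 ← R4 + (6/5)·R2: [0, 0, -37/10, -1/2, 27/5, -28/5]
R5 ← R5 − (2/5)·R2: [0, 0, 2/5, 6, 6/5, -4/5]
R6 ← R6 − (2/5)·R2: [0, 0, 29/10, -3/2, -9/5, 46/5]
R4 ← R4 + (37/5)·R3: [0, 0, 0, -19, -39, -361/5]
R5 ← R5 − (4/5)·R3: [0, 0, 0, 8, 6, 32/5]
R6 ← R6 − (29/5)·R3: [0, 0, 0, 13, 33, 307/5]
R5 ← R5 + (8/19)·R4: [0, 0, 0, 0, -198/19, -24]
R6 ← R6 + (13/19)·R4: [0, 0, 0, 0, 120/19, 12]
R6 ← R6 + (20/33)·R5: [0, 0, 0, 0, 0, -28/11]
The echelon form has 6 nonzero rows; the last pivot sits in the augmented column, so rank(P) = 5 but rank([P|b]) = 6.
Since the ranks differ, the system is inconsistent.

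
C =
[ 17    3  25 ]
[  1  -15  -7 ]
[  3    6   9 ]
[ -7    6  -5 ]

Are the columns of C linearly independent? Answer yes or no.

Row reduce C to echelon form.
R2 ← R2 − (1/17)·R1: [0, -258/17, -144/17]
R3 ← R3 − (3/17)·R1: [0, 93/17, 78/17]
R4 ← R4 + (7/17)·R1: [0, 123/17, 90/17]
R3 ← R3 + (31/86)·R2: [0, 0, 66/43]
R4 ← R4 + (41/86)·R2: [0, 0, 54/43]
R4 ← R4 − (9/11)·R3: [0, 0, 0]
3 pivots among 3 columns.
Every column is a pivot column, so the columns are linearly independent.

yes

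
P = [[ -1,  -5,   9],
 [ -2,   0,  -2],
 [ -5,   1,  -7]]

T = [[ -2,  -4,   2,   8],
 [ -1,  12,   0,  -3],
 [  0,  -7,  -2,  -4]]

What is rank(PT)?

2

First compute PT:
[[  7, -119, -20, -29],
 [  4,  22,   0,  -8],
 [  9,  81,   4, -15]]
Now row reduce the product.
R2 ← R2 − (4/7)·R1: [0, 90, 80/7, 60/7]
R3 ← R3 − (9/7)·R1: [0, 234, 208/7, 156/7]
R3 ← R3 − (13/5)·R2: [0, 0, 0, 0]
2 nonzero rows, so rank(PT) = 2.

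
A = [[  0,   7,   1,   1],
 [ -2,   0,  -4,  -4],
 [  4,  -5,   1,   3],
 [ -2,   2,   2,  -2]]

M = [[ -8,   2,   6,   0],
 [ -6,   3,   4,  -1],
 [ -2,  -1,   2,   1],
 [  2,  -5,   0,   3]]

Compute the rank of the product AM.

2

First compute AM:
[[-42,  15,  30,  -3],
 [ 16,  20, -20, -16],
 [  2, -23,   6,  15],
 [ -4,  10,   0,  -6]]
Now row reduce the product.
R2 ← R2 + (8/21)·R1: [0, 180/7, -60/7, -120/7]
R3 ← R3 + (1/21)·R1: [0, -156/7, 52/7, 104/7]
R4 ← R4 − (2/21)·R1: [0, 60/7, -20/7, -40/7]
R3 ← R3 + (13/15)·R2: [0, 0, 0, 0]
R4 ← R4 − (1/3)·R2: [0, 0, 0, 0]
2 nonzero rows, so rank(AM) = 2.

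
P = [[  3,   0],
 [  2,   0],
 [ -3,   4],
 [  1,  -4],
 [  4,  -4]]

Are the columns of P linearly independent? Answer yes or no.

Row reduce P to echelon form.
R2 ← R2 − (2/3)·R1: [0, 0]
R3 ← R3 + R1: [0, 4]
R4 ← R4 − (1/3)·R1: [0, -4]
R5 ← R5 − (4/3)·R1: [0, -4]
Swap R2 ↔ R3
R4 ← R4 + R2: [0, 0]
R5 ← R5 + R2: [0, 0]
2 pivots among 2 columns.
Every column is a pivot column, so the columns are linearly independent.

yes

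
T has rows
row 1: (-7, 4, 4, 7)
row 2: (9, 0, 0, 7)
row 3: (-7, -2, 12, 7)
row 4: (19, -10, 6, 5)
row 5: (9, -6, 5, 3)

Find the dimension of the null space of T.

Row reduce to echelon form.
R2 ← R2 + (9/7)·R1: [0, 36/7, 36/7, 16]
R3 ← R3 − R1: [0, -6, 8, 0]
R4 ← R4 + (19/7)·R1: [0, 6/7, 118/7, 24]
R5 ← R5 + (9/7)·R1: [0, -6/7, 71/7, 12]
R3 ← R3 + (7/6)·R2: [0, 0, 14, 56/3]
R4 ← R4 − (1/6)·R2: [0, 0, 16, 64/3]
R5 ← R5 + (1/6)·R2: [0, 0, 11, 44/3]
R4 ← R4 − (8/7)·R3: [0, 0, 0, 0]
R5 ← R5 − (11/14)·R3: [0, 0, 0, 0]
3 nonzero rows, so rank(T) = 3.
T has 4 columns; by rank–nullity, nullity = 4 − 3 = 1.

1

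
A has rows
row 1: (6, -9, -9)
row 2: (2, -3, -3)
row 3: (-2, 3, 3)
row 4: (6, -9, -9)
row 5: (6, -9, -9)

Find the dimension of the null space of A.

Row reduce to echelon form.
R2 ← R2 − (1/3)·R1: [0, 0, 0]
R3 ← R3 + (1/3)·R1: [0, 0, 0]
R4 ← R4 − R1: [0, 0, 0]
R5 ← R5 − R1: [0, 0, 0]
1 nonzero row, so rank(A) = 1.
A has 3 columns; by rank–nullity, nullity = 3 − 1 = 2.

2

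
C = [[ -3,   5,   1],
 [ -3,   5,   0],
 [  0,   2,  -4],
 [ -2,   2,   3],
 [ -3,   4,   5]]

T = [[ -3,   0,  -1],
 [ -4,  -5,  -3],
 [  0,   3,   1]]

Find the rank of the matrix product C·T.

First compute CT:
[[-11, -22, -11],
 [-11, -25, -12],
 [ -8, -22, -10],
 [ -2,  -1,  -1],
 [ -7,  -5,  -4]]
Now row reduce the product.
R2 ← R2 − R1: [0, -3, -1]
R3 ← R3 − (8/11)·R1: [0, -6, -2]
R4 ← R4 − (2/11)·R1: [0, 3, 1]
R5 ← R5 − (7/11)·R1: [0, 9, 3]
R3 ← R3 − (2)·R2: [0, 0, 0]
R4 ← R4 + R2: [0, 0, 0]
R5 ← R5 + (3)·R2: [0, 0, 0]
2 nonzero rows, so rank(CT) = 2.

2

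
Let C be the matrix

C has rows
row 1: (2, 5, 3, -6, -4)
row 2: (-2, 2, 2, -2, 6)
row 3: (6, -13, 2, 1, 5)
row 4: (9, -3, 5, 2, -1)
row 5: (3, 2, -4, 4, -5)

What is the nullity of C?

0

Row reduce to echelon form.
R2 ← R2 + R1: [0, 7, 5, -8, 2]
R3 ← R3 − (3)·R1: [0, -28, -7, 19, 17]
R4 ← R4 − (9/2)·R1: [0, -51/2, -17/2, 29, 17]
R5 ← R5 − (3/2)·R1: [0, -11/2, -17/2, 13, 1]
R3 ← R3 + (4)·R2: [0, 0, 13, -13, 25]
R4 ← R4 + (51/14)·R2: [0, 0, 68/7, -1/7, 170/7]
R5 ← R5 + (11/14)·R2: [0, 0, -32/7, 47/7, 18/7]
R4 ← R4 − (68/91)·R3: [0, 0, 0, 67/7, 510/91]
R5 ← R5 + (32/91)·R3: [0, 0, 0, 15/7, 1034/91]
R5 ← R5 − (15/67)·R4: [0, 0, 0, 0, 8804/871]
5 nonzero rows, so rank(C) = 5.
C has 5 columns; by rank–nullity, nullity = 5 − 5 = 0.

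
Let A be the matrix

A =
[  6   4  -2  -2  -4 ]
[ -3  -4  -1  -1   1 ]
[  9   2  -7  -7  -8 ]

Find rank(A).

2

Row reduce to echelon form.
R2 ← R2 + (1/2)·R1: [0, -2, -2, -2, -1]
R3 ← R3 − (3/2)·R1: [0, -4, -4, -4, -2]
R3 ← R3 − (2)·R2: [0, 0, 0, 0, 0]
Echelon form has 2 nonzero rows, so rank(A) = 2.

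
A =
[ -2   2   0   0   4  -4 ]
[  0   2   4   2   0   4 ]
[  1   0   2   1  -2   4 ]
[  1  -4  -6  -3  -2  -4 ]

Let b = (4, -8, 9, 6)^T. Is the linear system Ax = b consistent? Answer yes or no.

no

Row reduce the augmented matrix [A | b].
R3 ← R3 + (1/2)·R1: [0, 1, 2, 1, 0, 2, 11]
R4 ← R4 + (1/2)·R1: [0, -3, -6, -3, 0, -6, 8]
R3 ← R3 − (1/2)·R2: [0, 0, 0, 0, 0, 0, 15]
R4 ← R4 + (3/2)·R2: [0, 0, 0, 0, 0, 0, -4]
R4 ← R4 + (4/15)·R3: [0, 0, 0, 0, 0, 0, 0]
The echelon form has 3 nonzero rows; the last pivot sits in the augmented column, so rank(A) = 2 but rank([A|b]) = 3.
Since the ranks differ, the system is inconsistent.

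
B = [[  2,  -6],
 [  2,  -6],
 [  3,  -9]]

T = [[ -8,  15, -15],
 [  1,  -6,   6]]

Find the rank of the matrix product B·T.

First compute BT:
[[-22,  66, -66],
 [-22,  66, -66],
 [-33,  99, -99]]
Now row reduce the product.
R2 ← R2 − R1: [0, 0, 0]
R3 ← R3 − (3/2)·R1: [0, 0, 0]
1 nonzero row, so rank(BT) = 1.

1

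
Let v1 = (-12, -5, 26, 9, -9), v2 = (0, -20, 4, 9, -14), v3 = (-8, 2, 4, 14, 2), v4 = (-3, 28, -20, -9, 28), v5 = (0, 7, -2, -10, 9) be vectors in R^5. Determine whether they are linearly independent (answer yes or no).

yes

Form the matrix with these vectors as rows and row reduce.
R3 ← R3 − (2/3)·R1: [0, 16/3, -40/3, 8, 8]
R4 ← R4 − (1/4)·R1: [0, 117/4, -53/2, -45/4, 121/4]
R3 ← R3 + (4/15)·R2: [0, 0, -184/15, 52/5, 64/15]
R4 ← R4 + (117/80)·R2: [0, 0, -413/20, 153/80, 391/40]
R5 ← R5 + (7/20)·R2: [0, 0, -3/5, -137/20, 41/10]
R4 ← R4 − (1239/736)·R3: [0, 0, 0, -5739/368, 477/184]
R5 ← R5 − (9/184)·R3: [0, 0, 0, -677/92, 179/46]
R5 ← R5 − (2708/5739)·R4: [0, 0, 0, 0, 5104/1913]
5 nonzero rows, so the 5 vectors span a space of dimension 5.
Since 5 = 5, the vectors are linearly independent.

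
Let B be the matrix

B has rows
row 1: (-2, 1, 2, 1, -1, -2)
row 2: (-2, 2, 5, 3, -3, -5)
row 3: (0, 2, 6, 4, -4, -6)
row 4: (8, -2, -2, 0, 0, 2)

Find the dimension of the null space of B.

4

Row reduce to echelon form.
R2 ← R2 − R1: [0, 1, 3, 2, -2, -3]
R4 ← R4 + (4)·R1: [0, 2, 6, 4, -4, -6]
R3 ← R3 − (2)·R2: [0, 0, 0, 0, 0, 0]
R4 ← R4 − (2)·R2: [0, 0, 0, 0, 0, 0]
2 nonzero rows, so rank(B) = 2.
B has 6 columns; by rank–nullity, nullity = 6 − 2 = 4.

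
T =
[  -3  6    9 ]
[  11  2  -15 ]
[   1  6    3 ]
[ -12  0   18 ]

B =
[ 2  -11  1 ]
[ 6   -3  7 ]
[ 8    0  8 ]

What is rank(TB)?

2

First compute TB:
[[102,  15, 111],
 [-86, -127, -95],
 [ 62, -29,  67],
 [120, 132, 132]]
Now row reduce the product.
R2 ← R2 + (43/51)·R1: [0, -1944/17, -24/17]
R3 ← R3 − (31/51)·R1: [0, -648/17, -8/17]
R4 ← R4 − (20/17)·R1: [0, 1944/17, 24/17]
R3 ← R3 − (1/3)·R2: [0, 0, 0]
R4 ← R4 + R2: [0, 0, 0]
2 nonzero rows, so rank(TB) = 2.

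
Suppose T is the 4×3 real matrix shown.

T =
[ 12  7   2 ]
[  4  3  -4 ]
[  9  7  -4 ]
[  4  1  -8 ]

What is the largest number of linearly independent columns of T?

Row reduce to echelon form.
R2 ← R2 − (1/3)·R1: [0, 2/3, -14/3]
R3 ← R3 − (3/4)·R1: [0, 7/4, -11/2]
R4 ← R4 − (1/3)·R1: [0, -4/3, -26/3]
R3 ← R3 − (21/8)·R2: [0, 0, 27/4]
R4 ← R4 + (2)·R2: [0, 0, -18]
R4 ← R4 + (8/3)·R3: [0, 0, 0]
Echelon form has 3 nonzero rows, so rank(T) = 3.
The rank gives the maximum number of linearly independent columns: 3.

3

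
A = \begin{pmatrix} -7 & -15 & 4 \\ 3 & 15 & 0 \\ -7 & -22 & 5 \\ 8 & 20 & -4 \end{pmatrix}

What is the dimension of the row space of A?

3

Row reduce to echelon form.
R2 ← R2 + (3/7)·R1: [0, 60/7, 12/7]
R3 ← R3 − R1: [0, -7, 1]
R4 ← R4 + (8/7)·R1: [0, 20/7, 4/7]
R3 ← R3 + (49/60)·R2: [0, 0, 12/5]
R4 ← R4 − (1/3)·R2: [0, 0, 0]
Echelon form has 3 nonzero rows, so rank(A) = 3.
The row space has dimension equal to the rank: 3.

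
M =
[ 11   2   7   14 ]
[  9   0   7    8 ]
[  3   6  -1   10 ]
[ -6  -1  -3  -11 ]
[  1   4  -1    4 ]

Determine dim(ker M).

1

Row reduce to echelon form.
R2 ← R2 − (9/11)·R1: [0, -18/11, 14/11, -38/11]
R3 ← R3 − (3/11)·R1: [0, 60/11, -32/11, 68/11]
R4 ← R4 + (6/11)·R1: [0, 1/11, 9/11, -37/11]
R5 ← R5 − (1/11)·R1: [0, 42/11, -18/11, 30/11]
R3 ← R3 + (10/3)·R2: [0, 0, 4/3, -16/3]
R4 ← R4 + (1/18)·R2: [0, 0, 8/9, -32/9]
R5 ← R5 + (7/3)·R2: [0, 0, 4/3, -16/3]
R4 ← R4 − (2/3)·R3: [0, 0, 0, 0]
R5 ← R5 − R3: [0, 0, 0, 0]
3 nonzero rows, so rank(M) = 3.
M has 4 columns; by rank–nullity, nullity = 4 − 3 = 1.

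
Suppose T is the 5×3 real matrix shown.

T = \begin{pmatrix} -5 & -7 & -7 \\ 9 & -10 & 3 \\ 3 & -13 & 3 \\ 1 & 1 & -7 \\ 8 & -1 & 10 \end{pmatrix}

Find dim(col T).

3

Row reduce to echelon form.
R2 ← R2 + (9/5)·R1: [0, -113/5, -48/5]
R3 ← R3 + (3/5)·R1: [0, -86/5, -6/5]
R4 ← R4 + (1/5)·R1: [0, -2/5, -42/5]
R5 ← R5 + (8/5)·R1: [0, -61/5, -6/5]
R3 ← R3 − (86/113)·R2: [0, 0, 690/113]
R4 ← R4 − (2/113)·R2: [0, 0, -930/113]
R5 ← R5 − (61/113)·R2: [0, 0, 450/113]
R4 ← R4 + (31/23)·R3: [0, 0, 0]
R5 ← R5 − (15/23)·R3: [0, 0, 0]
Echelon form has 3 nonzero rows, so rank(T) = 3.
The column space has dimension equal to the rank: 3.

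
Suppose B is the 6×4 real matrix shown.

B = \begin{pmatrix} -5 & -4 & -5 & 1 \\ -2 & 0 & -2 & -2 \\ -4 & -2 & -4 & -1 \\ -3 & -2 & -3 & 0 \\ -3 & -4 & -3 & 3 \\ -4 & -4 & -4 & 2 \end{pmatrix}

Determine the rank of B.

2

Row reduce to echelon form.
R2 ← R2 − (2/5)·R1: [0, 8/5, 0, -12/5]
R3 ← R3 − (4/5)·R1: [0, 6/5, 0, -9/5]
R4 ← R4 − (3/5)·R1: [0, 2/5, 0, -3/5]
R5 ← R5 − (3/5)·R1: [0, -8/5, 0, 12/5]
R6 ← R6 − (4/5)·R1: [0, -4/5, 0, 6/5]
R3 ← R3 − (3/4)·R2: [0, 0, 0, 0]
R4 ← R4 − (1/4)·R2: [0, 0, 0, 0]
R5 ← R5 + R2: [0, 0, 0, 0]
R6 ← R6 + (1/2)·R2: [0, 0, 0, 0]
Echelon form has 2 nonzero rows, so rank(B) = 2.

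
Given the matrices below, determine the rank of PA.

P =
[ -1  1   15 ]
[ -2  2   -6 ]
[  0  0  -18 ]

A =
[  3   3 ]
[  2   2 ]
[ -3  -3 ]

1

First compute PA:
[[-46, -46],
 [ 16,  16],
 [ 54,  54]]
Now row reduce the product.
R2 ← R2 + (8/23)·R1: [0, 0]
R3 ← R3 + (27/23)·R1: [0, 0]
1 nonzero row, so rank(PA) = 1.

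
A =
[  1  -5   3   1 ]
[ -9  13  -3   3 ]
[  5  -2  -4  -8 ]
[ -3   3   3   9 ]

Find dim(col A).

Row reduce to echelon form.
R2 ← R2 + (9)·R1: [0, -32, 24, 12]
R3 ← R3 − (5)·R1: [0, 23, -19, -13]
R4 ← R4 + (3)·R1: [0, -12, 12, 12]
R3 ← R3 + (23/32)·R2: [0, 0, -7/4, -35/8]
R4 ← R4 − (3/8)·R2: [0, 0, 3, 15/2]
R4 ← R4 + (12/7)·R3: [0, 0, 0, 0]
Echelon form has 3 nonzero rows, so rank(A) = 3.
The column space has dimension equal to the rank: 3.

3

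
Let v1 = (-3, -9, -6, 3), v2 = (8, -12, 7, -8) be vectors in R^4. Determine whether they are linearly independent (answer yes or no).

yes

Form the matrix with these vectors as rows and row reduce.
R2 ← R2 + (8/3)·R1: [0, -36, -9, 0]
2 nonzero rows, so the 2 vectors span a space of dimension 2.
Since 2 = 2, the vectors are linearly independent.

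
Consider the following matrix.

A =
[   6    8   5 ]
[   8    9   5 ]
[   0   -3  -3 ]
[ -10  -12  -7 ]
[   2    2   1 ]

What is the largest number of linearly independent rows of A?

Row reduce to echelon form.
R2 ← R2 − (4/3)·R1: [0, -5/3, -5/3]
R4 ← R4 + (5/3)·R1: [0, 4/3, 4/3]
R5 ← R5 − (1/3)·R1: [0, -2/3, -2/3]
R3 ← R3 − (9/5)·R2: [0, 0, 0]
R4 ← R4 + (4/5)·R2: [0, 0, 0]
R5 ← R5 − (2/5)·R2: [0, 0, 0]
Echelon form has 2 nonzero rows, so rank(A) = 2.
The rank gives the maximum number of linearly independent rows: 2.

2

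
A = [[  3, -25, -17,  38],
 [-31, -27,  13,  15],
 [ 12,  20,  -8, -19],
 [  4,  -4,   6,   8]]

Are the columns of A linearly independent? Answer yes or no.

yes

Row reduce A to echelon form.
R2 ← R2 + (31/3)·R1: [0, -856/3, -488/3, 1223/3]
R3 ← R3 − (4)·R1: [0, 120, 60, -171]
R4 ← R4 − (4/3)·R1: [0, 88/3, 86/3, -128/3]
R3 ← R3 + (45/107)·R2: [0, 0, -900/107, 48/107]
R4 ← R4 + (11/107)·R2: [0, 0, 1278/107, -81/107]
R4 ← R4 + (71/50)·R3: [0, 0, 0, -3/25]
4 pivots among 4 columns.
Every column is a pivot column, so the columns are linearly independent.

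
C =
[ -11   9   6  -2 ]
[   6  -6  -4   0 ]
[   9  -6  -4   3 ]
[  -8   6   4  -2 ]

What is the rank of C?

Row reduce to echelon form.
R2 ← R2 + (6/11)·R1: [0, -12/11, -8/11, -12/11]
R3 ← R3 + (9/11)·R1: [0, 15/11, 10/11, 15/11]
R4 ← R4 − (8/11)·R1: [0, -6/11, -4/11, -6/11]
R3 ← R3 + (5/4)·R2: [0, 0, 0, 0]
R4 ← R4 − (1/2)·R2: [0, 0, 0, 0]
Echelon form has 2 nonzero rows, so rank(C) = 2.

2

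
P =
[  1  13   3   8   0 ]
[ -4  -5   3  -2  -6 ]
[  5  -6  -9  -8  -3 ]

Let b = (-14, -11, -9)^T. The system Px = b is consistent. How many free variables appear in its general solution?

2

Row reduce the augmented matrix [P | b].
R2 ← R2 + (4)·R1: [0, 47, 15, 30, -6, -67]
R3 ← R3 − (5)·R1: [0, -71, -24, -48, -3, 61]
R3 ← R3 + (71/47)·R2: [0, 0, -63/47, -126/47, -567/47, -1890/47]
The echelon form has 3 nonzero rows, and every pivot lies in the first 5 columns, so rank(P) = rank([P|b]) = 3.
The system is consistent.
Free variables = (unknowns) − (rank) = 5 − 3 = 2.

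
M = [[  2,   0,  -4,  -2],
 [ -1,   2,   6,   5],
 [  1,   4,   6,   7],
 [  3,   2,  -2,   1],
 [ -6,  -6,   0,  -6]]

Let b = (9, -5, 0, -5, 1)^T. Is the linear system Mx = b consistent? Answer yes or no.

Row reduce the augmented matrix [M | b].
R2 ← R2 + (1/2)·R1: [0, 2, 4, 4, -1/2]
R3 ← R3 − (1/2)·R1: [0, 4, 8, 8, -9/2]
R4 ← R4 − (3/2)·R1: [0, 2, 4, 4, -37/2]
R5 ← R5 + (3)·R1: [0, -6, -12, -12, 28]
R3 ← R3 − (2)·R2: [0, 0, 0, 0, -7/2]
R4 ← R4 − R2: [0, 0, 0, 0, -18]
R5 ← R5 + (3)·R2: [0, 0, 0, 0, 53/2]
R4 ← R4 − (36/7)·R3: [0, 0, 0, 0, 0]
R5 ← R5 + (53/7)·R3: [0, 0, 0, 0, 0]
The echelon form has 3 nonzero rows; the last pivot sits in the augmented column, so rank(M) = 2 but rank([M|b]) = 3.
Since the ranks differ, the system is inconsistent.

no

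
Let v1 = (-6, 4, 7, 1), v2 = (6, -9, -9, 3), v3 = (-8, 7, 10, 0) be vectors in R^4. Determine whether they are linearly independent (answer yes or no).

Form the matrix with these vectors as rows and row reduce.
R2 ← R2 + R1: [0, -5, -2, 4]
R3 ← R3 − (4/3)·R1: [0, 5/3, 2/3, -4/3]
R3 ← R3 + (1/3)·R2: [0, 0, 0, 0]
2 nonzero rows, so the 3 vectors span a space of dimension 2.
Since 2 < 3, the vectors are linearly dependent.

no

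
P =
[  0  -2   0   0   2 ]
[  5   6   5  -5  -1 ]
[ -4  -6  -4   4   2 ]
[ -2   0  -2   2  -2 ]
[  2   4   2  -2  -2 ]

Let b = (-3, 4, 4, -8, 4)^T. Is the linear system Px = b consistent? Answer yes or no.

no

Row reduce the augmented matrix [P | b].
Swap R1 ↔ R2
R3 ← R3 + (4/5)·R1: [0, -6/5, 0, 0, 6/5, 36/5]
R4 ← R4 + (2/5)·R1: [0, 12/5, 0, 0, -12/5, -32/5]
R5 ← R5 − (2/5)·R1: [0, 8/5, 0, 0, -8/5, 12/5]
R3 ← R3 − (3/5)·R2: [0, 0, 0, 0, 0, 9]
R4 ← R4 + (6/5)·R2: [0, 0, 0, 0, 0, -10]
R5 ← R5 + (4/5)·R2: [0, 0, 0, 0, 0, 0]
R4 ← R4 + (10/9)·R3: [0, 0, 0, 0, 0, 0]
The echelon form has 3 nonzero rows; the last pivot sits in the augmented column, so rank(P) = 2 but rank([P|b]) = 3.
Since the ranks differ, the system is inconsistent.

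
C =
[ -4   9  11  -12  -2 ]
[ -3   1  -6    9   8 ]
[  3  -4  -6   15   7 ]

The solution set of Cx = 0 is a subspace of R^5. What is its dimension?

2

Row reduce to echelon form.
R2 ← R2 − (3/4)·R1: [0, -23/4, -57/4, 18, 19/2]
R3 ← R3 + (3/4)·R1: [0, 11/4, 9/4, 6, 11/2]
R3 ← R3 + (11/23)·R2: [0, 0, -105/23, 336/23, 231/23]
3 nonzero rows, so rank(C) = 3.
C has 5 columns; by rank–nullity, nullity = 5 − 3 = 2.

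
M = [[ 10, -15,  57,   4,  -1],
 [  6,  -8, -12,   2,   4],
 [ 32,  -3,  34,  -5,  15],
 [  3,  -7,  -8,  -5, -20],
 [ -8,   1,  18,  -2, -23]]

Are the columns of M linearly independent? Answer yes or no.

Row reduce M to echelon form.
R2 ← R2 − (3/5)·R1: [0, 1, -231/5, -2/5, 23/5]
R3 ← R3 − (16/5)·R1: [0, 45, -742/5, -89/5, 91/5]
R4 ← R4 − (3/10)·R1: [0, -5/2, -251/10, -31/5, -197/10]
R5 ← R5 + (4/5)·R1: [0, -11, 318/5, 6/5, -119/5]
R3 ← R3 − (45)·R2: [0, 0, 9653/5, 1/5, -944/5]
R4 ← R4 + (5/2)·R2: [0, 0, -703/5, -36/5, -41/5]
R5 ← R5 + (11)·R2: [0, 0, -2223/5, -16/5, 134/5]
R4 ← R4 + (703/9653)·R3: [0, 0, 0, -69361/9653, -211881/9653]
R5 ← R5 + (2223/9653)·R3: [0, 0, 0, -30445/9653, -161002/9653]
R5 ← R5 − (30445/69361)·R4: [0, 0, 0, 0, -488609/69361]
5 pivots among 5 columns.
Every column is a pivot column, so the columns are linearly independent.

yes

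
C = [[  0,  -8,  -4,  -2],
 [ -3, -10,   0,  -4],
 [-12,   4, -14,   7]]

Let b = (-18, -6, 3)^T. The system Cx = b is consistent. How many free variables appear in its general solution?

1

Row reduce the augmented matrix [C | b].
Swap R1 ↔ R2
R3 ← R3 − (4)·R1: [0, 44, -14, 23, 27]
R3 ← R3 + (11/2)·R2: [0, 0, -36, 12, -72]
The echelon form has 3 nonzero rows, and every pivot lies in the first 4 columns, so rank(C) = rank([C|b]) = 3.
The system is consistent.
Free variables = (unknowns) − (rank) = 4 − 3 = 1.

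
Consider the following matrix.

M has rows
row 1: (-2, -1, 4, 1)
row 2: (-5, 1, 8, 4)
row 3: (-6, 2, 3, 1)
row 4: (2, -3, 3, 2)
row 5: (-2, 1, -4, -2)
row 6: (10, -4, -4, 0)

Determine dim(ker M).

Row reduce to echelon form.
R2 ← R2 − (5/2)·R1: [0, 7/2, -2, 3/2]
R3 ← R3 − (3)·R1: [0, 5, -9, -2]
R4 ← R4 + R1: [0, -4, 7, 3]
R5 ← R5 − R1: [0, 2, -8, -3]
R6 ← R6 + (5)·R1: [0, -9, 16, 5]
R3 ← R3 − (10/7)·R2: [0, 0, -43/7, -29/7]
R4 ← R4 + (8/7)·R2: [0, 0, 33/7, 33/7]
R5 ← R5 − (4/7)·R2: [0, 0, -48/7, -27/7]
R6 ← R6 + (18/7)·R2: [0, 0, 76/7, 62/7]
R4 ← R4 + (33/43)·R3: [0, 0, 0, 66/43]
R5 ← R5 − (48/43)·R3: [0, 0, 0, 33/43]
R6 ← R6 + (76/43)·R3: [0, 0, 0, 66/43]
R5 ← R5 − (1/2)·R4: [0, 0, 0, 0]
R6 ← R6 − R4: [0, 0, 0, 0]
4 nonzero rows, so rank(M) = 4.
M has 4 columns; by rank–nullity, nullity = 4 − 4 = 0.

0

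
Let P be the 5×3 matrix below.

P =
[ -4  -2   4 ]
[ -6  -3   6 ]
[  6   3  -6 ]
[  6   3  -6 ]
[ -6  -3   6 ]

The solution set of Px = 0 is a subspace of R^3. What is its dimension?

Row reduce to echelon form.
R2 ← R2 − (3/2)·R1: [0, 0, 0]
R3 ← R3 + (3/2)·R1: [0, 0, 0]
R4 ← R4 + (3/2)·R1: [0, 0, 0]
R5 ← R5 − (3/2)·R1: [0, 0, 0]
1 nonzero row, so rank(P) = 1.
P has 3 columns; by rank–nullity, nullity = 3 − 1 = 2.

2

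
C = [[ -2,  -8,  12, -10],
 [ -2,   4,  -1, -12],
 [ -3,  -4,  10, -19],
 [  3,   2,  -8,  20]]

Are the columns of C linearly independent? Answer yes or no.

Row reduce C to echelon form.
R2 ← R2 − R1: [0, 12, -13, -2]
R3 ← R3 − (3/2)·R1: [0, 8, -8, -4]
R4 ← R4 + (3/2)·R1: [0, -10, 10, 5]
R3 ← R3 − (2/3)·R2: [0, 0, 2/3, -8/3]
R4 ← R4 + (5/6)·R2: [0, 0, -5/6, 10/3]
R4 ← R4 + (5/4)·R3: [0, 0, 0, 0]
3 pivots among 4 columns.
Only 3 < 4 pivot columns, so the columns are linearly dependent.

no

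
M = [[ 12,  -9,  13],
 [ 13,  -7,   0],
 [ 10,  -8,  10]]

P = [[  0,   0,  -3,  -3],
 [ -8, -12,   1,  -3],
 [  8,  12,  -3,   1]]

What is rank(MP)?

First compute MP:
[[176, 264, -84,   4],
 [ 56,  84, -46, -18],
 [144, 216, -68,   4]]
Now row reduce the product.
R2 ← R2 − (7/22)·R1: [0, 0, -212/11, -212/11]
R3 ← R3 − (9/11)·R1: [0, 0, 8/11, 8/11]
R3 ← R3 + (2/53)·R2: [0, 0, 0, 0]
2 nonzero rows, so rank(MP) = 2.

2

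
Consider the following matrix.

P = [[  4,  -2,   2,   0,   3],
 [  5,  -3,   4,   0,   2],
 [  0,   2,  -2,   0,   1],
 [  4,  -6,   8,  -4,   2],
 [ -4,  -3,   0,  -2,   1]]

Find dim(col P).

Row reduce to echelon form.
R2 ← R2 − (5/4)·R1: [0, -1/2, 3/2, 0, -7/4]
R4 ← R4 − R1: [0, -4, 6, -4, -1]
R5 ← R5 + R1: [0, -5, 2, -2, 4]
R3 ← R3 + (4)·R2: [0, 0, 4, 0, -6]
R4 ← R4 − (8)·R2: [0, 0, -6, -4, 13]
R5 ← R5 − (10)·R2: [0, 0, -13, -2, 43/2]
R4 ← R4 + (3/2)·R3: [0, 0, 0, -4, 4]
R5 ← R5 + (13/4)·R3: [0, 0, 0, -2, 2]
R5 ← R5 − (1/2)·R4: [0, 0, 0, 0, 0]
Echelon form has 4 nonzero rows, so rank(P) = 4.
The column space has dimension equal to the rank: 4.

4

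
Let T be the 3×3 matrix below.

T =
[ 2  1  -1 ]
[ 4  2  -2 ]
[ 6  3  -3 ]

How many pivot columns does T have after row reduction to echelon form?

Row reduce to echelon form.
R2 ← R2 − (2)·R1: [0, 0, 0]
R3 ← R3 − (3)·R1: [0, 0, 0]
Echelon form has 1 nonzero row, so rank(T) = 1.
Each nonzero row contributes one pivot column: 1 pivot columns.

1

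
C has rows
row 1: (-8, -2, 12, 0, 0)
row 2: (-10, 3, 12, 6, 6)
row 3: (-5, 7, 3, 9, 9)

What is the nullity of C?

Row reduce to echelon form.
R2 ← R2 − (5/4)·R1: [0, 11/2, -3, 6, 6]
R3 ← R3 − (5/8)·R1: [0, 33/4, -9/2, 9, 9]
R3 ← R3 − (3/2)·R2: [0, 0, 0, 0, 0]
2 nonzero rows, so rank(C) = 2.
C has 5 columns; by rank–nullity, nullity = 5 − 2 = 3.

3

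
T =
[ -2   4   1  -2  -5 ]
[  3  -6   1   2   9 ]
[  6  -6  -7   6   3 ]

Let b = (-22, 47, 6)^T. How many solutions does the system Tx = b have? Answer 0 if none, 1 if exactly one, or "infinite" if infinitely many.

Row reduce the augmented matrix [T | b].
R2 ← R2 + (3/2)·R1: [0, 0, 5/2, -1, 3/2, 14]
R3 ← R3 + (3)·R1: [0, 6, -4, 0, -12, -60]
Swap R2 ↔ R3
The echelon form has 3 nonzero rows, and every pivot lies in the first 5 columns, so rank(T) = rank([T|b]) = 3.
The system is consistent.
rank = 3 < 5 unknowns, so there are infinitely many solutions.

infinite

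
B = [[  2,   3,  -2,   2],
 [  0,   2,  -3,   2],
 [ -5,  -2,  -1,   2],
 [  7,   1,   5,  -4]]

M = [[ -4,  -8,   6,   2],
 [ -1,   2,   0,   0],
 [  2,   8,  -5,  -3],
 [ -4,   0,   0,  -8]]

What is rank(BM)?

3

First compute BM:
[[-23, -26,  22,  -6],
 [-16, -20,  15,  -7],
 [ 12,  28, -25, -23],
 [ -3, -14,  17,  31]]
Now row reduce the product.
R2 ← R2 − (16/23)·R1: [0, -44/23, -7/23, -65/23]
R3 ← R3 + (12/23)·R1: [0, 332/23, -311/23, -601/23]
R4 ← R4 − (3/23)·R1: [0, -244/23, 325/23, 731/23]
R3 ← R3 + (83/11)·R2: [0, 0, -174/11, -522/11]
R4 ← R4 − (61/11)·R2: [0, 0, 174/11, 522/11]
R4 ← R4 + R3: [0, 0, 0, 0]
3 nonzero rows, so rank(BM) = 3.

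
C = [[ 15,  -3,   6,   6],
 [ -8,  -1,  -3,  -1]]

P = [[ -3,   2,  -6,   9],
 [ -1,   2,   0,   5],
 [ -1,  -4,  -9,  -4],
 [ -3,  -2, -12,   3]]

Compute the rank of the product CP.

First compute CP:
[[-66, -12, -216, 114],
 [ 31,  -4,  87, -68]]
Now row reduce the product.
R2 ← R2 + (31/66)·R1: [0, -106/11, -159/11, -159/11]
2 nonzero rows, so rank(CP) = 2.

2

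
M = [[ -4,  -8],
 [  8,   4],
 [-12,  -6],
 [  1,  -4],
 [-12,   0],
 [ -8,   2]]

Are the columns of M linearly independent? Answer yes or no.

Row reduce M to echelon form.
R2 ← R2 + (2)·R1: [0, -12]
R3 ← R3 − (3)·R1: [0, 18]
R4 ← R4 + (1/4)·R1: [0, -6]
R5 ← R5 − (3)·R1: [0, 24]
R6 ← R6 − (2)·R1: [0, 18]
R3 ← R3 + (3/2)·R2: [0, 0]
R4 ← R4 − (1/2)·R2: [0, 0]
R5 ← R5 + (2)·R2: [0, 0]
R6 ← R6 + (3/2)·R2: [0, 0]
2 pivots among 2 columns.
Every column is a pivot column, so the columns are linearly independent.

yes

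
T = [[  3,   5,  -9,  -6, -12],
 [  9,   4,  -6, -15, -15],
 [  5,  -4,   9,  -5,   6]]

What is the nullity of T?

Row reduce to echelon form.
R2 ← R2 − (3)·R1: [0, -11, 21, 3, 21]
R3 ← R3 − (5/3)·R1: [0, -37/3, 24, 5, 26]
R3 ← R3 − (37/33)·R2: [0, 0, 5/11, 18/11, 27/11]
3 nonzero rows, so rank(T) = 3.
T has 5 columns; by rank–nullity, nullity = 5 − 3 = 2.

2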